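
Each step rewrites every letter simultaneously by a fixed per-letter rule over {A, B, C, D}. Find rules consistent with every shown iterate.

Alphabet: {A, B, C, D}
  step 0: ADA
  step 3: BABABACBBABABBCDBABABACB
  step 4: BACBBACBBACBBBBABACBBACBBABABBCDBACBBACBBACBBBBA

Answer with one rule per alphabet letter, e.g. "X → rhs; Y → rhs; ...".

  step 3 ⇒ step 4: BABABACBBABABBCDBABABACB ⇒ BA·CB·BA·CB·BA·CB·BB·BA·BA·CB·BA·CB·BA·BA·BB·CD·BA·CB·BA·CB·BA·CB·BB·BA
    A ↦ CB
    B ↦ BA
    C ↦ BB
    D ↦ CD

A->CB, B->BA, C->BB, D->CD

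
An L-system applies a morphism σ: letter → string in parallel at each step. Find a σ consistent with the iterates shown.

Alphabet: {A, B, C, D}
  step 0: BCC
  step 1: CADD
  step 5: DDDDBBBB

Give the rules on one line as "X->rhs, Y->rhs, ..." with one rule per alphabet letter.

  step 0 ⇒ step 1: BCC ⇒ CA·D·D
    B ↦ CA
    C ↦ D
    A ↦ D  (constrained at step 1)
    D ↦ B  (constrained at step 1)

A->D, B->CA, C->D, D->B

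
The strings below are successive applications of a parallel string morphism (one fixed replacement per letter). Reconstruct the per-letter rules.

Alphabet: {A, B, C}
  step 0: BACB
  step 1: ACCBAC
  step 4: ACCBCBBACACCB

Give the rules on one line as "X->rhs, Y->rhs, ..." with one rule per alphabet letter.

A->C, B->AC, C->B

  step 0 ⇒ step 1: BACB ⇒ AC·C·B·AC
    A ↦ C
    B ↦ AC
    C ↦ B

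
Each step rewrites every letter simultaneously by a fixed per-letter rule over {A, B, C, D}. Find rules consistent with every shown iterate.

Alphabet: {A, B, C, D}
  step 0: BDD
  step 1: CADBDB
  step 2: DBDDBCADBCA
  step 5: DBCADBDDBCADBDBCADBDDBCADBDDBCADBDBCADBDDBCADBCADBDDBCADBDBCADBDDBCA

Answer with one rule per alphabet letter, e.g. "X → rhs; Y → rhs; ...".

A->BD, B->CA, C->D, D->DB

  step 1 ⇒ step 2: CADBDB ⇒ D·BD·DB·CA·DB·CA
    A ↦ BD
    B ↦ CA
    C ↦ D
    D ↦ DB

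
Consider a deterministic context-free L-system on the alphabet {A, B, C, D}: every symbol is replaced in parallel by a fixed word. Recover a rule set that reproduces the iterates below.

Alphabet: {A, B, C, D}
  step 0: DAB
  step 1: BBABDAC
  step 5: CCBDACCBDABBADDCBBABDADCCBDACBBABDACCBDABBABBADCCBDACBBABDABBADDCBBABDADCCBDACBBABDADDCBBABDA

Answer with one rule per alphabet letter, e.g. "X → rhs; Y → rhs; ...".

A->BDA, B->C, C->D, D->BBA

  step 0 ⇒ step 1: DAB ⇒ BBA·BDA·C
    A ↦ BDA
    B ↦ C
    D ↦ BBA
    C ↦ D  (constrained at step 1)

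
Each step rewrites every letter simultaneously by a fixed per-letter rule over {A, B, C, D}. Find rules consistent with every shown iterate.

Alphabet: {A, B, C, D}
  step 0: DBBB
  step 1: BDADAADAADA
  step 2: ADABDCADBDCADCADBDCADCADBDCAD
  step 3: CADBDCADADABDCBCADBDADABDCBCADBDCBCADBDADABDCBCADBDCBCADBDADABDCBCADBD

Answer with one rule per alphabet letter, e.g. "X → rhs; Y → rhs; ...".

  step 2 ⇒ step 3: ADABDCADBDCADCADBDCADCADBDCAD ⇒ CAD·BD·CAD·ADA·BD·CB·CAD·BD·ADA·BD·CB·CAD·BD·CB·CAD·BD·ADA·BD·CB·CAD·BD·CB·CAD·BD·ADA·BD·CB·CAD·BD
    A ↦ CAD
    B ↦ ADA
    C ↦ CB
    D ↦ BD

A->CAD, B->ADA, C->CB, D->BD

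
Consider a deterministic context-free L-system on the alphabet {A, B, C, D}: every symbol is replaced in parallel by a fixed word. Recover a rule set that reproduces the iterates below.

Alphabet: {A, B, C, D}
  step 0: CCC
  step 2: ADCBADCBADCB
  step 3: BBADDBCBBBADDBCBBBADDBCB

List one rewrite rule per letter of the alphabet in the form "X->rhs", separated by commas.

  step 2 ⇒ step 3: ADCBADCBADCB ⇒ BB·AD·DB·CB·BB·AD·DB·CB·BB·AD·DB·CB
    A ↦ BB
    B ↦ CB
    C ↦ DB
    D ↦ AD

A->BB, B->CB, C->DB, D->AD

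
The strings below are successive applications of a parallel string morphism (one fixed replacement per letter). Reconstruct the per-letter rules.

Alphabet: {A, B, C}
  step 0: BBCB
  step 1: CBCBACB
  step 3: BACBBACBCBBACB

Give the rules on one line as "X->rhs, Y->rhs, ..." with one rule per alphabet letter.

  step 0 ⇒ step 1: BBCB ⇒ CB·CB·A·CB
    B ↦ CB
    C ↦ A
    A ↦ B  (constrained at step 1)

A->B, B->CB, C->A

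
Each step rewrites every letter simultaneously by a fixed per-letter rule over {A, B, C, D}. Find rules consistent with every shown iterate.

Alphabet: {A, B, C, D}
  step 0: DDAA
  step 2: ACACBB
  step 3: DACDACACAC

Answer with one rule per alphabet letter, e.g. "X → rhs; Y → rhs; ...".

A->D, B->AC, C->AC, D->B

  step 2 ⇒ step 3: ACACBB ⇒ D·AC·D·AC·AC·AC
    A ↦ D
    B ↦ AC
    C ↦ AC
    D ↦ B  (constrained at step 0)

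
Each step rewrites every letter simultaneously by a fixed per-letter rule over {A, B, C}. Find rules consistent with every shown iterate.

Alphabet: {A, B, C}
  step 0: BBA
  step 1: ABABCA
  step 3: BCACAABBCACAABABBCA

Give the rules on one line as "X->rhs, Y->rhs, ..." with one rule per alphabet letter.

  step 0 ⇒ step 1: BBA ⇒ AB·AB·CA
    A ↦ CA
    B ↦ AB
    C ↦ B  (constrained at step 1)

A->CA, B->AB, C->B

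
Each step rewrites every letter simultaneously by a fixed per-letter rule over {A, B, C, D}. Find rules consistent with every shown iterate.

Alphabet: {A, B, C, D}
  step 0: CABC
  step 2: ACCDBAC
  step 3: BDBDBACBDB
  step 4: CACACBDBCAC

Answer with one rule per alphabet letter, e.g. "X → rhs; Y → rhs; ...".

A->B, B->C, C->DB, D->A

  step 3 ⇒ step 4: BDBDBACBDB ⇒ C·A·C·A·C·B·DB·C·A·C
    A ↦ B
    B ↦ C
    C ↦ DB
    D ↦ A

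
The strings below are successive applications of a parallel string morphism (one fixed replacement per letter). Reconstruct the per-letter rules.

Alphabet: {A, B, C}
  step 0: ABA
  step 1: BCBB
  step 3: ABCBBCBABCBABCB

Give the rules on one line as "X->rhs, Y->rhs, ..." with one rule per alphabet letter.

A->B, B->CB, C->AB

  step 0 ⇒ step 1: ABA ⇒ B·CB·B
    A ↦ B
    B ↦ CB
    C ↦ AB  (constrained at step 1)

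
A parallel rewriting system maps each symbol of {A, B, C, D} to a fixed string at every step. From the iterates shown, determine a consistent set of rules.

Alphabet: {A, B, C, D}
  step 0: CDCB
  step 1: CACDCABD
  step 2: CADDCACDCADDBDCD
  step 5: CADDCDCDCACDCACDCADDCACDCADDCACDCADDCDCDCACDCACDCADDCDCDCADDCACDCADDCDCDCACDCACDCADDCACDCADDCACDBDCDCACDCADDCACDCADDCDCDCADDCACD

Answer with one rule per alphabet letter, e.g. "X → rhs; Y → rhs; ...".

A->DD, B->BD, C->CA, D->CD

  step 1 ⇒ step 2: CACDCABD ⇒ CA·DD·CA·CD·CA·DD·BD·CD
    A ↦ DD
    B ↦ BD
    C ↦ CA
    D ↦ CD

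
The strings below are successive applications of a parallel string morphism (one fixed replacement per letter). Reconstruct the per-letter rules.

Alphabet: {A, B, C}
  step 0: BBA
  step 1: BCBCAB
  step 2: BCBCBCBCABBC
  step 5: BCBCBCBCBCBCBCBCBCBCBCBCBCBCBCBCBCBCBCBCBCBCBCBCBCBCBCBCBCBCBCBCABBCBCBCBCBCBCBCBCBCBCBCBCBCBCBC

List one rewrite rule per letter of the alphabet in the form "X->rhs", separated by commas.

A->AB, B->BC, C->BC

  step 1 ⇒ step 2: BCBCAB ⇒ BC·BC·BC·BC·AB·BC
    A ↦ AB
    B ↦ BC
    C ↦ BC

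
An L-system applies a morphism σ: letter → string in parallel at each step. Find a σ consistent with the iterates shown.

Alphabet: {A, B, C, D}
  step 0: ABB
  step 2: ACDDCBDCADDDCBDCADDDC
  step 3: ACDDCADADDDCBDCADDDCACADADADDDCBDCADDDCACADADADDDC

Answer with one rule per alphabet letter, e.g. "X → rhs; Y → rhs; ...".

A->AC, B->BDC, C->DDC, D->AD

  step 2 ⇒ step 3: ACDDCBDCADDDCBDCADDDC ⇒ AC·DDC·AD·AD·DDC·BDC·AD·DDC·AC·AD·AD·AD·DDC·BDC·AD·DDC·AC·AD·AD·AD·DDC
    A ↦ AC
    B ↦ BDC
    C ↦ DDC
    D ↦ AD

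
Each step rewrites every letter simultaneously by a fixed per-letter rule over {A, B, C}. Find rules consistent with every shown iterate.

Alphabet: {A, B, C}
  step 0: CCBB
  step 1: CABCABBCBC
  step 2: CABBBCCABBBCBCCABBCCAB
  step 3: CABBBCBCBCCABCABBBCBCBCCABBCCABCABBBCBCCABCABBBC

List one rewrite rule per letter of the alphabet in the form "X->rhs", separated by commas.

A->B, B->BC, C->CAB

  step 2 ⇒ step 3: CABBBCCABBBCBCCABBCCAB ⇒ CAB·B·BC·BC·BC·CAB·CAB·B·BC·BC·BC·CAB·BC·CAB·CAB·B·BC·BC·CAB·CAB·B·BC
    A ↦ B
    B ↦ BC
    C ↦ CAB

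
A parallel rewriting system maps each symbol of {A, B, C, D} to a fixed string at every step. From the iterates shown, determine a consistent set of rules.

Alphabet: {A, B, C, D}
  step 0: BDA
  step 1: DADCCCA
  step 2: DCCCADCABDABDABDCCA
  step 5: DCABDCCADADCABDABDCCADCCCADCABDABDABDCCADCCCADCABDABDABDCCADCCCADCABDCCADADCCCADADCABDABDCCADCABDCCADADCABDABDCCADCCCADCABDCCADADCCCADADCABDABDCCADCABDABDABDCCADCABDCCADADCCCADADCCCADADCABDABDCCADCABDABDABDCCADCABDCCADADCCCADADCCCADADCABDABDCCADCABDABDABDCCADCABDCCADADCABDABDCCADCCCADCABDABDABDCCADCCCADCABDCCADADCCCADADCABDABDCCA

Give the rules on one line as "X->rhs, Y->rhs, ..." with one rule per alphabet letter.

  step 1 ⇒ step 2: DADCCCA ⇒ DC·CCA·DC·ABD·ABD·ABD·CCA
    A ↦ CCA
    C ↦ ABD
    D ↦ DC
  step 0 ⇒ step 1: BDA ⇒ DA·DC·CCA
    B ↦ DA

A->CCA, B->DA, C->ABD, D->DC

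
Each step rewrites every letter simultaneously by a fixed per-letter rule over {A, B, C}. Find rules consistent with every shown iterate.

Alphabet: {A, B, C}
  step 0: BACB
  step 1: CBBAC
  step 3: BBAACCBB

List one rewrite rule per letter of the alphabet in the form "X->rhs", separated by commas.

  step 0 ⇒ step 1: BACB ⇒ C·BB·A·C
    A ↦ BB
    B ↦ C
    C ↦ A

A->BB, B->C, C->A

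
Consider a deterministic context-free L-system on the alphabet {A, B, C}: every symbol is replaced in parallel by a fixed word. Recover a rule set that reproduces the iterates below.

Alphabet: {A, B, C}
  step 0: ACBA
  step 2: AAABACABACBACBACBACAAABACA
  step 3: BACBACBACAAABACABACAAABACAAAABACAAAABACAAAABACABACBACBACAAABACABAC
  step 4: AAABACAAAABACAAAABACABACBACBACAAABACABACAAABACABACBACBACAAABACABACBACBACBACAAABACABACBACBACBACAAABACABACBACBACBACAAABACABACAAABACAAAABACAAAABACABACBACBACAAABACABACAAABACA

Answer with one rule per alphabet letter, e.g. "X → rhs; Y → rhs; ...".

  step 3 ⇒ step 4: BACBACBACAAABACABACAAABACAAAABACAAAABACAAAABACABACBACBACAAABACABAC ⇒ AAA·BAC·A·AAA·BAC·A·AAA·BAC·A·BAC·BAC·BAC·AAA·BAC·A·BAC·AAA·BAC·A·BAC·BAC·BAC·AAA·BAC·A·BAC·BAC·BAC·BAC·AAA·BAC·A·BAC·BAC·BAC·BAC·AAA·BAC·A·BAC·BAC·BAC·BAC·AAA·BAC·A·BAC·AAA·BAC·A·AAA·BAC·A·AAA·BAC·A·BAC·BAC·BAC·AAA·BAC·A·BAC·AAA·BAC·A
    A ↦ BAC
    B ↦ AAA
    C ↦ A

A->BAC, B->AAA, C->A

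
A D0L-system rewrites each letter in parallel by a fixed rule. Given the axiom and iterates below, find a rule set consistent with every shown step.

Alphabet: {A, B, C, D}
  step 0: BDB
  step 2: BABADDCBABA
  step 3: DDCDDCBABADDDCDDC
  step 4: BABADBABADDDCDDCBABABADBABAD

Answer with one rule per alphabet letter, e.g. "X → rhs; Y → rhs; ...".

A->C, B->DD, C->D, D->BA

  step 3 ⇒ step 4: DDCDDCBABADDDCDDC ⇒ BA·BA·D·BA·BA·D·DD·C·DD·C·BA·BA·BA·D·BA·BA·D
    A ↦ C
    B ↦ DD
    C ↦ D
    D ↦ BA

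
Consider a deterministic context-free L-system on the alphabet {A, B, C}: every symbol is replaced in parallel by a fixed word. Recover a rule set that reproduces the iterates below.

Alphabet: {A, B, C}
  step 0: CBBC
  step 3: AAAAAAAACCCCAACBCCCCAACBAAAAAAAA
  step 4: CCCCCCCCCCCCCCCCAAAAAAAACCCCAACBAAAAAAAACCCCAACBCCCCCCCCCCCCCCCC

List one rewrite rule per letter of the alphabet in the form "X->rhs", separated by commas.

A->CC, B->CB, C->AA

  step 3 ⇒ step 4: AAAAAAAACCCCAACBCCCCAACBAAAAAAAA ⇒ CC·CC·CC·CC·CC·CC·CC·CC·AA·AA·AA·AA·CC·CC·AA·CB·AA·AA·AA·AA·CC·CC·AA·CB·CC·CC·CC·CC·CC·CC·CC·CC
    A ↦ CC
    B ↦ CB
    C ↦ AA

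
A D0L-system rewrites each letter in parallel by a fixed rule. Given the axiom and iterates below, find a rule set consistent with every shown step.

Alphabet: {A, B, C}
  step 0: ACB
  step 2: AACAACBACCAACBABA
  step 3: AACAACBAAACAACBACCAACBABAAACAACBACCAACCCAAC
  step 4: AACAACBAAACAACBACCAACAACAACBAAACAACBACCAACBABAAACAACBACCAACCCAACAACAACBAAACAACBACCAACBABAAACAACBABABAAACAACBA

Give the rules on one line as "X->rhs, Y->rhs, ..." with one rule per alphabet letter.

  step 3 ⇒ step 4: AACAACBAAACAACBACCAACBABAAACAACBACCAACCCAAC ⇒ AAC·AAC·BA·AAC·AAC·BA·CC·AAC·AAC·AAC·BA·AAC·AAC·BA·CC·AAC·BA·BA·AAC·AAC·BA·CC·AAC·CC·AAC·AAC·AAC·BA·AAC·AAC·BA·CC·AAC·BA·BA·AAC·AAC·BA·BA·BA·AAC·AAC·BA
    A ↦ AAC
    B ↦ CC
    C ↦ BA

A->AAC, B->CC, C->BA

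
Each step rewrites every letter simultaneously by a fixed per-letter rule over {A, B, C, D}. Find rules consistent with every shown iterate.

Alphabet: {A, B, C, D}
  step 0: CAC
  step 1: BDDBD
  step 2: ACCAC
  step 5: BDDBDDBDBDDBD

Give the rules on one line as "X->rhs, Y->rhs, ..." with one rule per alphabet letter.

  step 1 ⇒ step 2: BDDBD ⇒ A·C·C·A·C
    B ↦ A
    D ↦ C
  step 0 ⇒ step 1: CAC ⇒ BD·D·BD
    A ↦ D
  step 0 ⇒ step 1: CAC ⇒ BD·D·BD
    C ↦ BD

A->D, B->A, C->BD, D->C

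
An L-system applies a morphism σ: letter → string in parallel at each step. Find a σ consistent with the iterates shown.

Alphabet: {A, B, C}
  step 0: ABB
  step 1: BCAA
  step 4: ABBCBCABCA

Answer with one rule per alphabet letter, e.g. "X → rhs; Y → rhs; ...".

A->BC, B->A, C->B

  step 0 ⇒ step 1: ABB ⇒ BC·A·A
    A ↦ BC
    B ↦ A
    C ↦ B  (constrained at step 1)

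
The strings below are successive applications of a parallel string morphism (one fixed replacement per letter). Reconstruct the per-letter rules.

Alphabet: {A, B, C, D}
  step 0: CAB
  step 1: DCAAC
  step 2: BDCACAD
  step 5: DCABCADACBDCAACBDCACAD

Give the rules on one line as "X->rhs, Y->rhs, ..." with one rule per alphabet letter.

A->CA, B->AC, C->D, D->B

  step 1 ⇒ step 2: DCAAC ⇒ B·D·CA·CA·D
    A ↦ CA
    C ↦ D
    D ↦ B
  step 0 ⇒ step 1: CAB ⇒ D·CA·AC
    B ↦ AC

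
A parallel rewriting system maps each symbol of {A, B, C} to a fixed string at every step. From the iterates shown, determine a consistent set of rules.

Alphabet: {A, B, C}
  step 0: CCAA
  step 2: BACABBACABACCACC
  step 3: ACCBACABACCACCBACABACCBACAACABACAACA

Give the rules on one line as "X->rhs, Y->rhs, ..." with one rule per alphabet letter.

A->B, B->ACC, C->ACA

  step 2 ⇒ step 3: BACABBACABACCACC ⇒ ACC·B·ACA·B·ACC·ACC·B·ACA·B·ACC·B·ACA·ACA·B·ACA·ACA
    A ↦ B
    B ↦ ACC
    C ↦ ACA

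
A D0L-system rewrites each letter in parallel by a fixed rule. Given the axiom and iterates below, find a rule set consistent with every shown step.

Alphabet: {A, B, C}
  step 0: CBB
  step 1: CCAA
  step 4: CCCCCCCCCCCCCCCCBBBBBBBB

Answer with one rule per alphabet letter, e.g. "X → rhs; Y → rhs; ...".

  step 0 ⇒ step 1: CBB ⇒ CC·A·A
    B ↦ A
    C ↦ CC
    A ↦ BB  (constrained at step 1)

A->BB, B->A, C->CC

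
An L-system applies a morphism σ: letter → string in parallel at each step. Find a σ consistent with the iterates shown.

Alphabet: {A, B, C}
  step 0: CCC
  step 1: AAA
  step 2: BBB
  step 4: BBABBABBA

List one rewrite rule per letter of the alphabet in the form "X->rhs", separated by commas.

A->B, B->AAC, C->A

  step 1 ⇒ step 2: AAA ⇒ B·B·B
    A ↦ B
    B ↦ AAC  (constrained at step 2)
  step 0 ⇒ step 1: CCC ⇒ A·A·A
    C ↦ A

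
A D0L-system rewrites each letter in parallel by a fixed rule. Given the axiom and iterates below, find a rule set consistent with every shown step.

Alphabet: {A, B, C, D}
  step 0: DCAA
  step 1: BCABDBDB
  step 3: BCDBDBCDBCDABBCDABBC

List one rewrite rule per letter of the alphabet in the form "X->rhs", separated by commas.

  step 0 ⇒ step 1: DCAA ⇒ BC·AB·DB·DB
    A ↦ DB
    C ↦ AB
    D ↦ BC
    B ↦ D  (constrained at step 1)

A->DB, B->D, C->AB, D->BC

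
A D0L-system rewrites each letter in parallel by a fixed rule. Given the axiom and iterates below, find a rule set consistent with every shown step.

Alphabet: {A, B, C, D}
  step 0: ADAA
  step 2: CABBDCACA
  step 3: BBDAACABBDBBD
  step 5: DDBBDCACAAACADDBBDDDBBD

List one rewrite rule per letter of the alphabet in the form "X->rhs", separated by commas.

  step 2 ⇒ step 3: CABBDCACA ⇒ BB·D·A·A·CA·BB·D·BB·D
    A ↦ D
    B ↦ A
    C ↦ BB
    D ↦ CA

A->D, B->A, C->BB, D->CA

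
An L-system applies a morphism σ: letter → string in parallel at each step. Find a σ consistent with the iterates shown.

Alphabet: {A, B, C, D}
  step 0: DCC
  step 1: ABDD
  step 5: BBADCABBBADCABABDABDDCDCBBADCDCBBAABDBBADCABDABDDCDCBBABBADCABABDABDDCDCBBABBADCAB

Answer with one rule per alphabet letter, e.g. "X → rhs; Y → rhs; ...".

  step 0 ⇒ step 1: DCC ⇒ AB·D·D
    C ↦ D
    D ↦ AB
    A ↦ BBA  (constrained at step 1)
    B ↦ DC  (constrained at step 1)

A->BBA, B->DC, C->D, D->AB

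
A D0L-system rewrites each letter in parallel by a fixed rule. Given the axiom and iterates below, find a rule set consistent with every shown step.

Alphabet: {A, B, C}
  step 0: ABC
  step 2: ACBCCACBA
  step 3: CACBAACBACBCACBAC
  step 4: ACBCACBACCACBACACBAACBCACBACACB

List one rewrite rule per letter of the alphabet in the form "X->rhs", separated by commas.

A->C, B->A, C->ACB

  step 3 ⇒ step 4: CACBAACBACBCACBAC ⇒ ACB·C·ACB·A·C·C·ACB·A·C·ACB·A·ACB·C·ACB·A·C·ACB
    A ↦ C
    B ↦ A
    C ↦ ACB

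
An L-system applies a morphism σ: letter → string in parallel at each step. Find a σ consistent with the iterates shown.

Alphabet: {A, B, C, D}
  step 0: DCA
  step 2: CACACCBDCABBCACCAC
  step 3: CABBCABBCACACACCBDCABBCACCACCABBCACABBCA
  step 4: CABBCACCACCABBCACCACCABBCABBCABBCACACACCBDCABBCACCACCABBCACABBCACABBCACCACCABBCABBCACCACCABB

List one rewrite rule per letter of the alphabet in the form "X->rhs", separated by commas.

A->BB, B->CAC, C->CA, D->CBD

  step 3 ⇒ step 4: CABBCABBCACACACCBDCABBCACCACCABBCACABBCA ⇒ CA·BB·CAC·CAC·CA·BB·CAC·CAC·CA·BB·CA·BB·CA·BB·CA·CA·CAC·CBD·CA·BB·CAC·CAC·CA·BB·CA·CA·BB·CA·CA·BB·CAC·CAC·CA·BB·CA·BB·CAC·CAC·CA·BB
    A ↦ BB
    B ↦ CAC
    C ↦ CA
    D ↦ CBD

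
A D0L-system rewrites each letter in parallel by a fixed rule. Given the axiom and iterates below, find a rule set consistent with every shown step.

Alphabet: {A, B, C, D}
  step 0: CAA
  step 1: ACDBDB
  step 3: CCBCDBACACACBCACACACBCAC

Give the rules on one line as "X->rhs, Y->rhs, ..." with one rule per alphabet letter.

  step 0 ⇒ step 1: CAA ⇒ AC·DB·DB
    A ↦ DB
    C ↦ AC
    B ↦ BC  (constrained at step 1)
    D ↦ CC  (constrained at step 1)

A->DB, B->BC, C->AC, D->CC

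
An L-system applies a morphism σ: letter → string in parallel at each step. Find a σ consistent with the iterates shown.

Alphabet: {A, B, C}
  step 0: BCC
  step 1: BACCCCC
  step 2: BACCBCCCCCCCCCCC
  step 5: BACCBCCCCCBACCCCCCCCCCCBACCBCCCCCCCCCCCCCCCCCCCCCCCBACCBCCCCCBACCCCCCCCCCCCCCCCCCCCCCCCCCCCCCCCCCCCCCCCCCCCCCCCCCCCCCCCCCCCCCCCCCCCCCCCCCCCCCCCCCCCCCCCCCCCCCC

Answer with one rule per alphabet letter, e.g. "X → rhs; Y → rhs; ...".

  step 1 ⇒ step 2: BACCCCC ⇒ BAC·CBC·CC·CC·CC·CC·CC
    A ↦ CBC
    B ↦ BAC
    C ↦ CC

A->CBC, B->BAC, C->CC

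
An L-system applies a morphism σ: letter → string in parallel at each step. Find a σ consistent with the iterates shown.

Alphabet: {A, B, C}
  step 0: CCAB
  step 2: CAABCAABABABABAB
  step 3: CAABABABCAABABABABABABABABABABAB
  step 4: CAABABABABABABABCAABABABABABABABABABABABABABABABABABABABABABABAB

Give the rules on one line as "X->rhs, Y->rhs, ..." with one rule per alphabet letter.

A->AB, B->AB, C->CA

  step 3 ⇒ step 4: CAABABABCAABABABABABABABABABABAB ⇒ CA·AB·AB·AB·AB·AB·AB·AB·CA·AB·AB·AB·AB·AB·AB·AB·AB·AB·AB·AB·AB·AB·AB·AB·AB·AB·AB·AB·AB·AB·AB·AB
    A ↦ AB
    B ↦ AB
    C ↦ CA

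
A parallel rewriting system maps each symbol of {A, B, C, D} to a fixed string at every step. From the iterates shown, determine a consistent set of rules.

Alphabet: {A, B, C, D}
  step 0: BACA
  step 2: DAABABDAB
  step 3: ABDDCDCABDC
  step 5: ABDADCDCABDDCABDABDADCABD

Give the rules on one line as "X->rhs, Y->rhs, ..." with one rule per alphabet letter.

  step 2 ⇒ step 3: DAABABDAB ⇒ AB·D·D·C·D·C·AB·D·C
    A ↦ D
    B ↦ C
    D ↦ AB
    C ↦ DA  (constrained at step 0)

A->D, B->C, C->DA, D->AB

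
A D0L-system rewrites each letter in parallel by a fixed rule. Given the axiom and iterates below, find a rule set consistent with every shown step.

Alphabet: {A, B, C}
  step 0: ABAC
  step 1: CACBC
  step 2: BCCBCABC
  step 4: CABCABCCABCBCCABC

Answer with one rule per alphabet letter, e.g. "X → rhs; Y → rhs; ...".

  step 1 ⇒ step 2: CACBC ⇒ BC·C·BC·A·BC
    A ↦ C
    B ↦ A
    C ↦ BC

A->C, B->A, C->BC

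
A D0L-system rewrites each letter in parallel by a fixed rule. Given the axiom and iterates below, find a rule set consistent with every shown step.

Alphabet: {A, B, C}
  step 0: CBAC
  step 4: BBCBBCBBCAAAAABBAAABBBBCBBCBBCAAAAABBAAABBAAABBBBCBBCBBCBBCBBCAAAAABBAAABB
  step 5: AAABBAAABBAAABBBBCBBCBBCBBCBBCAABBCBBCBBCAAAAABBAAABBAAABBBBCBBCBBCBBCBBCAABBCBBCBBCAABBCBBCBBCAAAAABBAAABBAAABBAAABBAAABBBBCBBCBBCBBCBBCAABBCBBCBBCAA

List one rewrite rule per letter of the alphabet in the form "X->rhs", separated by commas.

A->BBC, B->A, C->ABB

  step 4 ⇒ step 5: BBCBBCBBCAAAAABBAAABBBBCBBCBBCAAAAABBAAABBAAABBBBCBBCBBCBBCBBCAAAAABBAAABB ⇒ A·A·ABB·A·A·ABB·A·A·ABB·BBC·BBC·BBC·BBC·BBC·A·A·BBC·BBC·BBC·A·A·A·A·ABB·A·A·ABB·A·A·ABB·BBC·BBC·BBC·BBC·BBC·A·A·BBC·BBC·BBC·A·A·BBC·BBC·BBC·A·A·A·A·ABB·A·A·ABB·A·A·ABB·A·A·ABB·A·A·ABB·BBC·BBC·BBC·BBC·BBC·A·A·BBC·BBC·BBC·A·A
    A ↦ BBC
    B ↦ A
    C ↦ ABB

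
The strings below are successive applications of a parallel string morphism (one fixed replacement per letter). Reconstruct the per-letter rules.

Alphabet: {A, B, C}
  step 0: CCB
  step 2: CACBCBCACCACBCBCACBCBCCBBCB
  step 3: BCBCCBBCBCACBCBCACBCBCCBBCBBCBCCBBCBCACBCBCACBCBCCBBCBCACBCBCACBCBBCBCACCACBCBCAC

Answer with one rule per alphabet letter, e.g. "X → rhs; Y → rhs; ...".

  step 2 ⇒ step 3: CACBCBCACCACBCBCACBCBCCBBCB ⇒ BCB·CCB·BCB·CAC·BCB·CAC·BCB·CCB·BCB·BCB·CCB·BCB·CAC·BCB·CAC·BCB·CCB·BCB·CAC·BCB·CAC·BCB·BCB·CAC·CAC·BCB·CAC
    A ↦ CCB
    B ↦ CAC
    C ↦ BCB

A->CCB, B->CAC, C->BCB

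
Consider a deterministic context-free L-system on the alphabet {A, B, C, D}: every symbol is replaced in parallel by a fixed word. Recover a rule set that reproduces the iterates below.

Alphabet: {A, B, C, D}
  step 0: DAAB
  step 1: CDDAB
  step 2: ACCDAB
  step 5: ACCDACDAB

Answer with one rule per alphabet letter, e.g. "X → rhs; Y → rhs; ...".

  step 1 ⇒ step 2: CDDAB ⇒ A·C·C·D·AB
    A ↦ D
    B ↦ AB
    C ↦ A
    D ↦ C

A->D, B->AB, C->A, D->C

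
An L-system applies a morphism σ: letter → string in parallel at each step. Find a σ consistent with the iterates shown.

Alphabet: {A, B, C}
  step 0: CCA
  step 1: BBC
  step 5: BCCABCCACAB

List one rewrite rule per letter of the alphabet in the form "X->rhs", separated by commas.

A->C, B->CA, C->B

  step 0 ⇒ step 1: CCA ⇒ B·B·C
    A ↦ C
    C ↦ B
    B ↦ CA  (constrained at step 1)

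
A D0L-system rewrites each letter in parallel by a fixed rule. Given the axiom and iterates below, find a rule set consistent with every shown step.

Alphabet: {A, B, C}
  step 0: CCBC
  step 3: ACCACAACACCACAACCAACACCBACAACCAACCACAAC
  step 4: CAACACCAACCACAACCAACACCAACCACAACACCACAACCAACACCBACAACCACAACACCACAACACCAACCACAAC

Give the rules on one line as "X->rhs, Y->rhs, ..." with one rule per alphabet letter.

  step 3 ⇒ step 4: ACCACAACACCACAACCAACACCBACAACCAACCACAAC ⇒ CA·AC·AC·CA·AC·CA·CA·AC·CA·AC·AC·CA·AC·CA·CA·AC·AC·CA·CA·AC·CA·AC·AC·CBA·CA·AC·CA·CA·AC·AC·CA·CA·AC·AC·CA·AC·CA·CA·AC
    A ↦ CA
    B ↦ CBA
    C ↦ AC

A->CA, B->CBA, C->AC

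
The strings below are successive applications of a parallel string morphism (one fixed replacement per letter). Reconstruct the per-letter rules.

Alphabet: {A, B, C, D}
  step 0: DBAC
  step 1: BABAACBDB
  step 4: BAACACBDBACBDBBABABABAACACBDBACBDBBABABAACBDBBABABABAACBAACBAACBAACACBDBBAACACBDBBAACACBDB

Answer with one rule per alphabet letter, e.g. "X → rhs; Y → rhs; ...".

A->AC, B->BA, C->BDB, D->BA

  step 0 ⇒ step 1: DBAC ⇒ BA·BA·AC·BDB
    A ↦ AC
    B ↦ BA
    C ↦ BDB
    D ↦ BA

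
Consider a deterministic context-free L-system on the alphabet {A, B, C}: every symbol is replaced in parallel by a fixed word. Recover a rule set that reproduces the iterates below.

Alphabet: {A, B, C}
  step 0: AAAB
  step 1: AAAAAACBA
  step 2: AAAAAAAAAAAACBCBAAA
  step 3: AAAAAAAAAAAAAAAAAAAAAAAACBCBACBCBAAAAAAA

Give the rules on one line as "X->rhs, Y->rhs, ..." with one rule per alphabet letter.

  step 2 ⇒ step 3: AAAAAAAAAAAACBCBAAA ⇒ AA·AA·AA·AA·AA·AA·AA·AA·AA·AA·AA·AA·CB·CBA·CB·CBA·AA·AA·AA
    A ↦ AA
    B ↦ CBA
    C ↦ CB

A->AA, B->CBA, C->CB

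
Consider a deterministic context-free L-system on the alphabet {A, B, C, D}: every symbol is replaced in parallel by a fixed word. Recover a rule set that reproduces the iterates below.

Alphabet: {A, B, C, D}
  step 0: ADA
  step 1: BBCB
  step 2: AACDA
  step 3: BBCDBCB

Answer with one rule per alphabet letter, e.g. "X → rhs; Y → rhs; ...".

  step 2 ⇒ step 3: AACDA ⇒ B·B·CD·BC·B
    A ↦ B
    C ↦ CD
    D ↦ BC
  step 1 ⇒ step 2: BBCB ⇒ A·A·CD·A
    B ↦ A

A->B, B->A, C->CD, D->BC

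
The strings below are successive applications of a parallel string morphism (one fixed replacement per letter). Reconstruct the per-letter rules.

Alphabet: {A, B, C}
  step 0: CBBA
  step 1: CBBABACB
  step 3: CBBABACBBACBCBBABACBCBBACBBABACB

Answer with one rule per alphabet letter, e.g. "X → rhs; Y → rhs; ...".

  step 0 ⇒ step 1: CBBA ⇒ CB·BA·BA·CB
    A ↦ CB
    B ↦ BA
    C ↦ CB

A->CB, B->BA, C->CB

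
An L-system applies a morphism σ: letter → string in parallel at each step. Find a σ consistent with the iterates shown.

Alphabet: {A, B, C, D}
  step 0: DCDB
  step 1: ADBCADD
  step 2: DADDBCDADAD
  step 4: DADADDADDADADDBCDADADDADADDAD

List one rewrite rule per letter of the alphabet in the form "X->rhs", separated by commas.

A->D, B->D, C->BC, D->AD

  step 1 ⇒ step 2: ADBCADD ⇒ D·AD·D·BC·D·AD·AD
    A ↦ D
    B ↦ D
    C ↦ BC
    D ↦ AD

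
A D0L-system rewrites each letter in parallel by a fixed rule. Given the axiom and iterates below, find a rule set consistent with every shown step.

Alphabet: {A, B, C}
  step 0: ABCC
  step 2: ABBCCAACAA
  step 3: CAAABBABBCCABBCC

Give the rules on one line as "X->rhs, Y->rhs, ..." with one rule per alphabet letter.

  step 2 ⇒ step 3: ABBCCAACAA ⇒ C·A·A·ABB·ABB·C·C·ABB·C·C
    A ↦ C
    B ↦ A
    C ↦ ABB

A->C, B->A, C->ABB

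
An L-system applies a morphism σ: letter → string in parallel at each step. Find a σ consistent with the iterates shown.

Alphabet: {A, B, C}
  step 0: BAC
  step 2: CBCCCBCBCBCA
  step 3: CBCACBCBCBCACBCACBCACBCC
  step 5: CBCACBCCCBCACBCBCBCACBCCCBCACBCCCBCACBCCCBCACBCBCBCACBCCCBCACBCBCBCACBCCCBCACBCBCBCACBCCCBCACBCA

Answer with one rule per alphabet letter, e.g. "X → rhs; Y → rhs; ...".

  step 2 ⇒ step 3: CBCCCBCBCBCA ⇒ CB·CA·CB·CB·CB·CA·CB·CA·CB·CA·CB·CC
    A ↦ CC
    B ↦ CA
    C ↦ CB

A->CC, B->CA, C->CB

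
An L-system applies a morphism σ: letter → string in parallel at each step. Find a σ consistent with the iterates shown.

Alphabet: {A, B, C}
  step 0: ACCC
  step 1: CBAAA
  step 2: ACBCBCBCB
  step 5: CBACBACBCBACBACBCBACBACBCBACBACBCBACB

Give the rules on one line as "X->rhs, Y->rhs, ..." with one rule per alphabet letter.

A->CB, B->CB, C->A

  step 1 ⇒ step 2: CBAAA ⇒ A·CB·CB·CB·CB
    A ↦ CB
    B ↦ CB
    C ↦ A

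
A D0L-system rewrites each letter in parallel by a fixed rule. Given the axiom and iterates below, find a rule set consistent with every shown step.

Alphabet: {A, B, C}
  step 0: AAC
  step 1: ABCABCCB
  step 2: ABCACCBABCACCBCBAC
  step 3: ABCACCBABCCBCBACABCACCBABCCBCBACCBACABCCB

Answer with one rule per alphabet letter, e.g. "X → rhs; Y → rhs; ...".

  step 2 ⇒ step 3: ABCACCBABCACCBCBAC ⇒ ABC·AC·CB·ABC·CB·CB·AC·ABC·AC·CB·ABC·CB·CB·AC·CB·AC·ABC·CB
    A ↦ ABC
    B ↦ AC
    C ↦ CB

A->ABC, B->AC, C->CB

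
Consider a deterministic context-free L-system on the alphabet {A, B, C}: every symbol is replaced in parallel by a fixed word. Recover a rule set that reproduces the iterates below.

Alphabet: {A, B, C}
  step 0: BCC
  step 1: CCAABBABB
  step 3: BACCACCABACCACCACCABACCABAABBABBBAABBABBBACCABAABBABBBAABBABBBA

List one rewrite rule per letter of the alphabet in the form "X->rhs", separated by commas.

A->BA, B->CCA, C->ABB

  step 0 ⇒ step 1: BCC ⇒ CCA·ABB·ABB
    B ↦ CCA
    C ↦ ABB
    A ↦ BA  (constrained at step 1)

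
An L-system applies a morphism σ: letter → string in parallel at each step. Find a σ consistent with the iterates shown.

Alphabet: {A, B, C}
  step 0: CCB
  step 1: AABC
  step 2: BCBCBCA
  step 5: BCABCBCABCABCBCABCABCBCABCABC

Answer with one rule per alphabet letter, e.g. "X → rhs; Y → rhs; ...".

  step 1 ⇒ step 2: AABC ⇒ BC·BC·BC·A
    A ↦ BC
    B ↦ BC
    C ↦ A

A->BC, B->BC, C->A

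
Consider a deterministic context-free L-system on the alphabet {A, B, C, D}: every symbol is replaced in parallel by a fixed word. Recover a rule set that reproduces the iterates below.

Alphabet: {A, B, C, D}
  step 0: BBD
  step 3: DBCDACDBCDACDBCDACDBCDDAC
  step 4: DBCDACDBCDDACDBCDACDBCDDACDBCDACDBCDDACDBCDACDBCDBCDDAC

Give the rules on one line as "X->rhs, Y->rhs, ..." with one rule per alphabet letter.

A->DD, B->D, C->AC, D->DBC

  step 3 ⇒ step 4: DBCDACDBCDACDBCDACDBCDDAC ⇒ DBC·D·AC·DBC·DD·AC·DBC·D·AC·DBC·DD·AC·DBC·D·AC·DBC·DD·AC·DBC·D·AC·DBC·DBC·DD·AC
    A ↦ DD
    B ↦ D
    C ↦ AC
    D ↦ DBC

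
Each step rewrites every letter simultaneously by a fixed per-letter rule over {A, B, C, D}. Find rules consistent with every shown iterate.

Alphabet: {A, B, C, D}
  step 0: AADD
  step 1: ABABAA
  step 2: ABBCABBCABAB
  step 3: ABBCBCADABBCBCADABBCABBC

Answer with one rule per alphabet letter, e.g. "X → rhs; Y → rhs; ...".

A->AB, B->BC, C->AD, D->A

  step 2 ⇒ step 3: ABBCABBCABAB ⇒ AB·BC·BC·AD·AB·BC·BC·AD·AB·BC·AB·BC
    A ↦ AB
    B ↦ BC
    C ↦ AD
  step 0 ⇒ step 1: AADD ⇒ AB·AB·A·A
    D ↦ A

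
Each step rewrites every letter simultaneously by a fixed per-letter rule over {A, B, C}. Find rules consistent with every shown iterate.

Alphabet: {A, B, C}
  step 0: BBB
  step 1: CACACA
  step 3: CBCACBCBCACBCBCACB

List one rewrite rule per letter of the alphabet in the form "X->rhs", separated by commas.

A->C, B->CA, C->CB

  step 0 ⇒ step 1: BBB ⇒ CA·CA·CA
    B ↦ CA
    A ↦ C  (constrained at step 1)
    C ↦ CB  (constrained at step 1)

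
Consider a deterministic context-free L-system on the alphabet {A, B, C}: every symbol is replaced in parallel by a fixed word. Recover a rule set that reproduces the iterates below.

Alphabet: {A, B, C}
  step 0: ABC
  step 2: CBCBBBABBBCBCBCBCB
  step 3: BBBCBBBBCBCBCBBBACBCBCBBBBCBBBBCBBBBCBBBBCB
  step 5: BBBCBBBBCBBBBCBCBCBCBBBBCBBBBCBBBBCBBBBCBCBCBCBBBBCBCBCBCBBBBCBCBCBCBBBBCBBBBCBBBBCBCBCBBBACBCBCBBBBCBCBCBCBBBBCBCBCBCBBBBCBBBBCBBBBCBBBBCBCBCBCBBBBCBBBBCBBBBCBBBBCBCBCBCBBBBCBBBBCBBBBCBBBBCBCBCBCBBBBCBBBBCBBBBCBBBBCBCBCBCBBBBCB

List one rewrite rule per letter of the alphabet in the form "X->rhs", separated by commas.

A->BBA, B->CB, C->BBB

  step 2 ⇒ step 3: CBCBBBABBBCBCBCBCB ⇒ BBB·CB·BBB·CB·CB·CB·BBA·CB·CB·CB·BBB·CB·BBB·CB·BBB·CB·BBB·CB
    A ↦ BBA
    B ↦ CB
    C ↦ BBB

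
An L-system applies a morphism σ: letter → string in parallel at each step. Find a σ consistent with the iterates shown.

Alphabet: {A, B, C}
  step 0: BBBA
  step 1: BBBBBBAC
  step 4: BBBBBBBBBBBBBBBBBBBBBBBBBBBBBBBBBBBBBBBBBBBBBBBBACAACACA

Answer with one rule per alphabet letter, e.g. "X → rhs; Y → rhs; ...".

  step 0 ⇒ step 1: BBBA ⇒ BB·BB·BB·AC
    A ↦ AC
    B ↦ BB
    C ↦ A  (constrained at step 1)

A->AC, B->BB, C->A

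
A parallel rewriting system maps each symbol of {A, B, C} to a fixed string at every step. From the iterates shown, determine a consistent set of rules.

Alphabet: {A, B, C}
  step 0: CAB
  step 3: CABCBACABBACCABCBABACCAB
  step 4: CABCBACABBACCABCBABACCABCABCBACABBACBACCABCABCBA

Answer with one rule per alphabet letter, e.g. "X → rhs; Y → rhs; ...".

A->C, B->BA, C->CAB

  step 3 ⇒ step 4: CABCBACABBACCABCBABACCAB ⇒ CAB·C·BA·CAB·BA·C·CAB·C·BA·BA·C·CAB·CAB·C·BA·CAB·BA·C·BA·C·CAB·CAB·C·BA
    A ↦ C
    B ↦ BA
    C ↦ CAB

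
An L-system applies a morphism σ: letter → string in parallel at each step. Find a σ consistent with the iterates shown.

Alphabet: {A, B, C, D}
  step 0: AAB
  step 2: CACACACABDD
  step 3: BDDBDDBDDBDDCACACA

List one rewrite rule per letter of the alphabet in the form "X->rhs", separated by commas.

  step 2 ⇒ step 3: CACACACABDD ⇒ B·DD·B·DD·B·DD·B·DD·CA·CA·CA
    A ↦ DD
    B ↦ CA
    C ↦ B
    D ↦ CA

A->DD, B->CA, C->B, D->CA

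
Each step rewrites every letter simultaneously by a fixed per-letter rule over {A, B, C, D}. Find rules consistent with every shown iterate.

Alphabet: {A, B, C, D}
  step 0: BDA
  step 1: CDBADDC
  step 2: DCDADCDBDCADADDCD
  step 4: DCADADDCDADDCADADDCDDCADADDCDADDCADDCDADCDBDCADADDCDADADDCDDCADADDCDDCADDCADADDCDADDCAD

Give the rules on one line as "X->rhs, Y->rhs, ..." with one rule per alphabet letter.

A->DC, B->CDB, C->DCD, D->AD

  step 1 ⇒ step 2: CDBADDC ⇒ DCD·AD·CDB·DC·AD·AD·DCD
    A ↦ DC
    B ↦ CDB
    C ↦ DCD
    D ↦ AD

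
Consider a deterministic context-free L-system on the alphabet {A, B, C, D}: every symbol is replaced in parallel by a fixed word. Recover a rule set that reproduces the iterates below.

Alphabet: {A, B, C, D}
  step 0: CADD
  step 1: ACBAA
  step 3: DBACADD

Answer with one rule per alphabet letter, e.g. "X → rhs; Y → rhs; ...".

A->B, B->D, C->AC, D->A

  step 0 ⇒ step 1: CADD ⇒ AC·B·A·A
    A ↦ B
    C ↦ AC
    D ↦ A
    B ↦ D  (constrained at step 1)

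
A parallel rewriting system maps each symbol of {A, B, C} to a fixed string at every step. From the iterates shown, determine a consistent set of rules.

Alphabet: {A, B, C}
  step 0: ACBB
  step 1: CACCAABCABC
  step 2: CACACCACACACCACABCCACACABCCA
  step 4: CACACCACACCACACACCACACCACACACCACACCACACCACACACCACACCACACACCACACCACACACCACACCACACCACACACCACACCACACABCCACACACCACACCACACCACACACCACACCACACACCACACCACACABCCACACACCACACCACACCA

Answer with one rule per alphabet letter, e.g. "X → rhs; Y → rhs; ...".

A->CAC, B->ABC, C->CA

  step 1 ⇒ step 2: CACCAABCABC ⇒ CA·CAC·CA·CA·CAC·CAC·ABC·CA·CAC·ABC·CA
    A ↦ CAC
    B ↦ ABC
    C ↦ CA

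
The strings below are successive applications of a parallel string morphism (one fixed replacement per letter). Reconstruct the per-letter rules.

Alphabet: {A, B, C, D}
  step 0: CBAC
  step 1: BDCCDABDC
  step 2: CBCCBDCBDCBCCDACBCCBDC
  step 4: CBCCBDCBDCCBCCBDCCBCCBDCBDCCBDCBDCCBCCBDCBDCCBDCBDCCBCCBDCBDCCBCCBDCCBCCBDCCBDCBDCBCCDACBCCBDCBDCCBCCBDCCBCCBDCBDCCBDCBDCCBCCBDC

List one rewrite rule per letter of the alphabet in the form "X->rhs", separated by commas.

  step 1 ⇒ step 2: BDCCDABDC ⇒ C·BCC·BDC·BDC·BCC·DA·C·BCC·BDC
    A ↦ DA
    B ↦ C
    C ↦ BDC
    D ↦ BCC

A->DA, B->C, C->BDC, D->BCC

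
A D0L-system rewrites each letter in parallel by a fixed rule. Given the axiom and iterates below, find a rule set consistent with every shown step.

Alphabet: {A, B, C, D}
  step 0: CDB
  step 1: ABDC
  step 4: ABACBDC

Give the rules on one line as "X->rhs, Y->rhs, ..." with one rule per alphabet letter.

A->B, B->C, C->A, D->BD

  step 0 ⇒ step 1: CDB ⇒ A·BD·C
    B ↦ C
    C ↦ A
    D ↦ BD
    A ↦ B  (constrained at step 1)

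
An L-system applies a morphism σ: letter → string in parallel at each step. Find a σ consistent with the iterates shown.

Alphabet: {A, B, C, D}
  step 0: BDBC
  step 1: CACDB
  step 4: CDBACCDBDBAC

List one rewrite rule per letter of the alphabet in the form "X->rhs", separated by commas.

  step 0 ⇒ step 1: BDBC ⇒ C·A·C·DB
    B ↦ C
    C ↦ DB
    D ↦ A
    A ↦ C  (constrained at step 1)

A->C, B->C, C->DB, D->A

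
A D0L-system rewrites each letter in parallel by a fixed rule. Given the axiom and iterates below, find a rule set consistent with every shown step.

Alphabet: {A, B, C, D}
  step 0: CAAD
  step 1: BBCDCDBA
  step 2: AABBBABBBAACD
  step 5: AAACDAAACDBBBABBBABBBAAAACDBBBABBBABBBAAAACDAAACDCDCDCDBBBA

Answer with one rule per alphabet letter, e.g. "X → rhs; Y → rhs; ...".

  step 1 ⇒ step 2: BBCDCDBA ⇒ A·A·BB·BA·BB·BA·A·CD
    A ↦ CD
    B ↦ A
    C ↦ BB
    D ↦ BA

A->CD, B->A, C->BB, D->BA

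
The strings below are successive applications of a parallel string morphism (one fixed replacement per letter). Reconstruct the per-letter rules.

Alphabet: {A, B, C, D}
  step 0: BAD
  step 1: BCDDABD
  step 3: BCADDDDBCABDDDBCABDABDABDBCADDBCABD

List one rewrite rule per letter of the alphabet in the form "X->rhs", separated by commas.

  step 0 ⇒ step 1: BAD ⇒ BC·DD·ABD
    A ↦ DD
    B ↦ BC
    D ↦ ABD
    C ↦ A  (constrained at step 1)

A->DD, B->BC, C->A, D->ABD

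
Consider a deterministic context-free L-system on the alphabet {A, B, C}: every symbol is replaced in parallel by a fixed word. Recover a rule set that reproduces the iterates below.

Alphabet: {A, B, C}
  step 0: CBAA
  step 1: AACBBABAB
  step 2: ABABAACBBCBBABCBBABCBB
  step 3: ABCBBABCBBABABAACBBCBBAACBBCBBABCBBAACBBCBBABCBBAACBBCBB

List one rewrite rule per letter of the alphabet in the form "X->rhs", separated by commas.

A->AB, B->CBB, C->AA

  step 2 ⇒ step 3: ABABAACBBCBBABCBBABCBB ⇒ AB·CBB·AB·CBB·AB·AB·AA·CBB·CBB·AA·CBB·CBB·AB·CBB·AA·CBB·CBB·AB·CBB·AA·CBB·CBB
    A ↦ AB
    B ↦ CBB
    C ↦ AA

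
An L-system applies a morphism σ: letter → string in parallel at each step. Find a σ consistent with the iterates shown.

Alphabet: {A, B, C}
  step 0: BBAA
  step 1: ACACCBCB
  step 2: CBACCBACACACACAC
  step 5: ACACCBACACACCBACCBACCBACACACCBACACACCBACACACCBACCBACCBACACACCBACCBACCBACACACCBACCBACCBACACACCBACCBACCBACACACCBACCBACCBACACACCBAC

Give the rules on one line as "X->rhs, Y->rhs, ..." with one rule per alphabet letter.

  step 1 ⇒ step 2: ACACCBCB ⇒ CB·AC·CB·AC·AC·AC·AC·AC
    A ↦ CB
    B ↦ AC
    C ↦ AC

A->CB, B->AC, C->AC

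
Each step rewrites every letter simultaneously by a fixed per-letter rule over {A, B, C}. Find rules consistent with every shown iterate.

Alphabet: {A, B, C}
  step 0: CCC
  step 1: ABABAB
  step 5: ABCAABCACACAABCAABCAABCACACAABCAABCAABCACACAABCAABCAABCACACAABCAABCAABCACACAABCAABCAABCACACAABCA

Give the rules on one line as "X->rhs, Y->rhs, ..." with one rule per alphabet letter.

A->CA, B->CA, C->AB

  step 0 ⇒ step 1: CCC ⇒ AB·AB·AB
    C ↦ AB
    A ↦ CA  (constrained at step 1)
    B ↦ CA  (constrained at step 1)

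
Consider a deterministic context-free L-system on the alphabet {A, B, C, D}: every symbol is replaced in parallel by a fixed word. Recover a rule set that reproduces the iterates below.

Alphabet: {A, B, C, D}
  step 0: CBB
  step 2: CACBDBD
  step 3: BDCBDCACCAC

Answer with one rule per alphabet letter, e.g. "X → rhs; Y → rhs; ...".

  step 2 ⇒ step 3: CACBDBD ⇒ BD·C·BD·C·AC·C·AC
    A ↦ C
    B ↦ C
    C ↦ BD
    D ↦ AC

A->C, B->C, C->BD, D->AC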